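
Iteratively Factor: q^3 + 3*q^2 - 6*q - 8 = (q - 2)*(q^2 + 5*q + 4) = (q - 2)*(q + 4)*(q + 1)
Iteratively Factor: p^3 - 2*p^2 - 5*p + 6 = (p - 1)*(p^2 - p - 6) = (p - 1)*(p + 2)*(p - 3)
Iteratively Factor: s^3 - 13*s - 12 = (s + 3)*(s^2 - 3*s - 4) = (s + 1)*(s + 3)*(s - 4)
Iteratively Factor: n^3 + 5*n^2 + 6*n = (n)*(n^2 + 5*n + 6) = n*(n + 3)*(n + 2)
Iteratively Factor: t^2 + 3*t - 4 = (t + 4)*(t - 1)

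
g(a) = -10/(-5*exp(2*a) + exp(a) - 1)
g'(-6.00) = 0.02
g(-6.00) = 10.02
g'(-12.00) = 0.00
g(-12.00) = 10.00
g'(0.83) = -0.80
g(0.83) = 0.40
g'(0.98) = -0.60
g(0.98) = 0.30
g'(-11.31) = 0.00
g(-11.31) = 10.00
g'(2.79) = -0.02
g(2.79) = 0.01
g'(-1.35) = -3.56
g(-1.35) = 9.29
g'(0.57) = -1.33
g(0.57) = 0.67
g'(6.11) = -0.00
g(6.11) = 0.00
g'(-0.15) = -4.43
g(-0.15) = 2.60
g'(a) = -10*(10*exp(2*a) - exp(a))/(-5*exp(2*a) + exp(a) - 1)^2 = (10 - 100*exp(a))*exp(a)/(5*exp(2*a) - exp(a) + 1)^2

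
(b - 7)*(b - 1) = b^2 - 8*b + 7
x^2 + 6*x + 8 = (x + 2)*(x + 4)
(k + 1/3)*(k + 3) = k^2 + 10*k/3 + 1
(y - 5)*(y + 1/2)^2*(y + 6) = y^4 + 2*y^3 - 115*y^2/4 - 119*y/4 - 15/2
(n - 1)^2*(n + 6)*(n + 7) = n^4 + 11*n^3 + 17*n^2 - 71*n + 42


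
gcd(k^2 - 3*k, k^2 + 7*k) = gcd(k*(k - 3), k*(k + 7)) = k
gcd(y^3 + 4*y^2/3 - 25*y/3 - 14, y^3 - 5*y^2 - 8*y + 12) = y + 2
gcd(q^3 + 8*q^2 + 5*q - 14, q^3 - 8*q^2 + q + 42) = q + 2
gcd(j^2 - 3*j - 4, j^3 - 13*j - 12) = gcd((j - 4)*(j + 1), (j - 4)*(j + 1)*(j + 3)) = j^2 - 3*j - 4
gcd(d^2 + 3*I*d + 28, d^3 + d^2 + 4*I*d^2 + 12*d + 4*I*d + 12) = 1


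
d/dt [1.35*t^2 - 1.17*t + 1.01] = 2.7*t - 1.17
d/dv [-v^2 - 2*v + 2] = -2*v - 2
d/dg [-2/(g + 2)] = 2/(g + 2)^2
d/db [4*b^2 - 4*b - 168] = 8*b - 4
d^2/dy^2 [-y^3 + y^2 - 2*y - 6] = 2 - 6*y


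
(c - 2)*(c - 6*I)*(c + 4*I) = c^3 - 2*c^2 - 2*I*c^2 + 24*c + 4*I*c - 48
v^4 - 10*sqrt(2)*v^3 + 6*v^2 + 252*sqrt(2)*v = v*(v - 7*sqrt(2))*(v - 6*sqrt(2))*(v + 3*sqrt(2))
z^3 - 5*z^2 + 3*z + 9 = (z - 3)^2*(z + 1)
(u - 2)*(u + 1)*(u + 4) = u^3 + 3*u^2 - 6*u - 8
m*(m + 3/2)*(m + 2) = m^3 + 7*m^2/2 + 3*m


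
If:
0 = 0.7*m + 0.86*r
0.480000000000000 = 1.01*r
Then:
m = -0.58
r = 0.48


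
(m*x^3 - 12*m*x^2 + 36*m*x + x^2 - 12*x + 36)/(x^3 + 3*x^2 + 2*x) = (m*x^3 - 12*m*x^2 + 36*m*x + x^2 - 12*x + 36)/(x*(x^2 + 3*x + 2))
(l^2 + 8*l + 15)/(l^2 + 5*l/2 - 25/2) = 2*(l + 3)/(2*l - 5)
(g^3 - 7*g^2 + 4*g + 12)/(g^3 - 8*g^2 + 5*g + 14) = (g - 6)/(g - 7)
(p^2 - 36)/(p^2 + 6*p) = (p - 6)/p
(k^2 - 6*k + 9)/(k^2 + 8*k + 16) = (k^2 - 6*k + 9)/(k^2 + 8*k + 16)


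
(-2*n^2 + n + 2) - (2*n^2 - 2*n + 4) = -4*n^2 + 3*n - 2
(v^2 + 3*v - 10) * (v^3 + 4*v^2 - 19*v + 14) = v^5 + 7*v^4 - 17*v^3 - 83*v^2 + 232*v - 140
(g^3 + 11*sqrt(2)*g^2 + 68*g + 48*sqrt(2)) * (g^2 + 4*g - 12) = g^5 + 4*g^4 + 11*sqrt(2)*g^4 + 56*g^3 + 44*sqrt(2)*g^3 - 84*sqrt(2)*g^2 + 272*g^2 - 816*g + 192*sqrt(2)*g - 576*sqrt(2)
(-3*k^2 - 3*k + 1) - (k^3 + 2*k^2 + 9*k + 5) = -k^3 - 5*k^2 - 12*k - 4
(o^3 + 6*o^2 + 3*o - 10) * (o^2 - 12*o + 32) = o^5 - 6*o^4 - 37*o^3 + 146*o^2 + 216*o - 320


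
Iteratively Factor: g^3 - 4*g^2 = (g)*(g^2 - 4*g) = g*(g - 4)*(g)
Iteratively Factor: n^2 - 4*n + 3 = (n - 1)*(n - 3)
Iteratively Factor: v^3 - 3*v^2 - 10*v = (v)*(v^2 - 3*v - 10) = v*(v + 2)*(v - 5)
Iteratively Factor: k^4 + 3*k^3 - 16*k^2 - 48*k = (k - 4)*(k^3 + 7*k^2 + 12*k) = (k - 4)*(k + 4)*(k^2 + 3*k) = k*(k - 4)*(k + 4)*(k + 3)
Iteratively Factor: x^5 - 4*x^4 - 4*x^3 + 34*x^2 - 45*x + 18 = (x - 2)*(x^4 - 2*x^3 - 8*x^2 + 18*x - 9) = (x - 3)*(x - 2)*(x^3 + x^2 - 5*x + 3) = (x - 3)*(x - 2)*(x - 1)*(x^2 + 2*x - 3) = (x - 3)*(x - 2)*(x - 1)^2*(x + 3)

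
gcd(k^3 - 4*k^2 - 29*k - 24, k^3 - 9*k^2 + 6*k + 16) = k^2 - 7*k - 8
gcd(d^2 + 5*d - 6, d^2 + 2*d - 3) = d - 1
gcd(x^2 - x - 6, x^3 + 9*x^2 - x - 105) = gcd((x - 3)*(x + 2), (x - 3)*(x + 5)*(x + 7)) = x - 3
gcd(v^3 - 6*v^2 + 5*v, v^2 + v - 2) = v - 1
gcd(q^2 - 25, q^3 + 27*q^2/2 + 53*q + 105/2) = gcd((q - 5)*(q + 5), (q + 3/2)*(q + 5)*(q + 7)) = q + 5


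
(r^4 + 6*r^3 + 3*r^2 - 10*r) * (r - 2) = r^5 + 4*r^4 - 9*r^3 - 16*r^2 + 20*r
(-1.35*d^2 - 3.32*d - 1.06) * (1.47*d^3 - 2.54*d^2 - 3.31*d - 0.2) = -1.9845*d^5 - 1.4514*d^4 + 11.3431*d^3 + 13.9516*d^2 + 4.1726*d + 0.212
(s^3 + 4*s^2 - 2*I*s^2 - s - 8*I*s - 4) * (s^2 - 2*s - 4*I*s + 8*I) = s^5 + 2*s^4 - 6*I*s^4 - 17*s^3 - 12*I*s^3 - 18*s^2 + 52*I*s^2 + 72*s + 8*I*s - 32*I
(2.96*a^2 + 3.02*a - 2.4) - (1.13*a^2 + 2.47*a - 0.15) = 1.83*a^2 + 0.55*a - 2.25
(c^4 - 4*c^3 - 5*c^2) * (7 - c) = -c^5 + 11*c^4 - 23*c^3 - 35*c^2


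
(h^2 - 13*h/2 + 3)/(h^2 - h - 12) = (-h^2 + 13*h/2 - 3)/(-h^2 + h + 12)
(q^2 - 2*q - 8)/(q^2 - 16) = (q + 2)/(q + 4)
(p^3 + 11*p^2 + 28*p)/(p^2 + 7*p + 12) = p*(p + 7)/(p + 3)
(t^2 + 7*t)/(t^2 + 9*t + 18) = t*(t + 7)/(t^2 + 9*t + 18)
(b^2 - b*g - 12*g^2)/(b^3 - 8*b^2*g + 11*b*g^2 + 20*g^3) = (b + 3*g)/(b^2 - 4*b*g - 5*g^2)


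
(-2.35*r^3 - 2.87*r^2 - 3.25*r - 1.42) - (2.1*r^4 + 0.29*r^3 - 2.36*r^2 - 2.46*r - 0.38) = -2.1*r^4 - 2.64*r^3 - 0.51*r^2 - 0.79*r - 1.04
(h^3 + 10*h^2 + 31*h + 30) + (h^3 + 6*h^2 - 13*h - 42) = 2*h^3 + 16*h^2 + 18*h - 12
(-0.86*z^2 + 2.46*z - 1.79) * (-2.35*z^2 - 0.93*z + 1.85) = 2.021*z^4 - 4.9812*z^3 + 0.3277*z^2 + 6.2157*z - 3.3115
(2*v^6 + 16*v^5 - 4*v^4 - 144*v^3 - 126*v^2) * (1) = 2*v^6 + 16*v^5 - 4*v^4 - 144*v^3 - 126*v^2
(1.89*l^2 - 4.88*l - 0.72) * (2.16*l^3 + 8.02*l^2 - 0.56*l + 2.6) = 4.0824*l^5 + 4.617*l^4 - 41.7512*l^3 + 1.8724*l^2 - 12.2848*l - 1.872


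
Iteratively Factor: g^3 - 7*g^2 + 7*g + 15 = (g + 1)*(g^2 - 8*g + 15) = (g - 3)*(g + 1)*(g - 5)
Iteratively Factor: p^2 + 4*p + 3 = (p + 1)*(p + 3)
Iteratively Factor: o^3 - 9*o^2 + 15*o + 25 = (o - 5)*(o^2 - 4*o - 5) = (o - 5)^2*(o + 1)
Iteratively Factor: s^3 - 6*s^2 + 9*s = (s)*(s^2 - 6*s + 9) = s*(s - 3)*(s - 3)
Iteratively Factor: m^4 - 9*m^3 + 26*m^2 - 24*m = (m)*(m^3 - 9*m^2 + 26*m - 24) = m*(m - 3)*(m^2 - 6*m + 8) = m*(m - 3)*(m - 2)*(m - 4)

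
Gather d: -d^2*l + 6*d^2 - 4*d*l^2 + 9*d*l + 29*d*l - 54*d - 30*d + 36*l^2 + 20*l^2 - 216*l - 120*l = d^2*(6 - l) + d*(-4*l^2 + 38*l - 84) + 56*l^2 - 336*l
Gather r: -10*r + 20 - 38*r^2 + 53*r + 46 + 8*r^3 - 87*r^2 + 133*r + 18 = 8*r^3 - 125*r^2 + 176*r + 84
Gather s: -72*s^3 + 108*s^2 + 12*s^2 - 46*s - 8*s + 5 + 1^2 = -72*s^3 + 120*s^2 - 54*s + 6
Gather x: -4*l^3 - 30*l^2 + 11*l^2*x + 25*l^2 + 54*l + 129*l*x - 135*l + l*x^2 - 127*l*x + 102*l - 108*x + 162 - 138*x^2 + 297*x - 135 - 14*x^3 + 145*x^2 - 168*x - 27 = -4*l^3 - 5*l^2 + 21*l - 14*x^3 + x^2*(l + 7) + x*(11*l^2 + 2*l + 21)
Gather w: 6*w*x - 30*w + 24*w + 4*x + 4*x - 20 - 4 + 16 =w*(6*x - 6) + 8*x - 8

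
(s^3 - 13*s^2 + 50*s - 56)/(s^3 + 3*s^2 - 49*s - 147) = (s^2 - 6*s + 8)/(s^2 + 10*s + 21)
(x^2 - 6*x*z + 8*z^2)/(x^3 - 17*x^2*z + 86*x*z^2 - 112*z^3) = (x - 4*z)/(x^2 - 15*x*z + 56*z^2)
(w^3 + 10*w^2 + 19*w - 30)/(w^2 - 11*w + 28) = (w^3 + 10*w^2 + 19*w - 30)/(w^2 - 11*w + 28)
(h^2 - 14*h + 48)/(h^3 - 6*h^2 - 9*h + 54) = (h - 8)/(h^2 - 9)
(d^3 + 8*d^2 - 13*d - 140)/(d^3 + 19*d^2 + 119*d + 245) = (d - 4)/(d + 7)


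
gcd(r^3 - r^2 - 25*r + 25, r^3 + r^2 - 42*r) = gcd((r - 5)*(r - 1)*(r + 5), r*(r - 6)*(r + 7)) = 1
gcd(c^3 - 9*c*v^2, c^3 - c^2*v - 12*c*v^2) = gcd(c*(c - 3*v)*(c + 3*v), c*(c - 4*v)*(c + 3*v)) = c^2 + 3*c*v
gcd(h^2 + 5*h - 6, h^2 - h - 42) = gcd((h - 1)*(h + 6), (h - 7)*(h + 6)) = h + 6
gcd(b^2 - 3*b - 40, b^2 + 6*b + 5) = b + 5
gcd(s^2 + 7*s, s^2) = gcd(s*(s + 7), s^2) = s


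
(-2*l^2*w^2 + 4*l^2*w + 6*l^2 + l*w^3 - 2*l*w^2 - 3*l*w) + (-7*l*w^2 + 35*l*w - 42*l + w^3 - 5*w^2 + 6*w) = -2*l^2*w^2 + 4*l^2*w + 6*l^2 + l*w^3 - 9*l*w^2 + 32*l*w - 42*l + w^3 - 5*w^2 + 6*w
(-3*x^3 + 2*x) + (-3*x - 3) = -3*x^3 - x - 3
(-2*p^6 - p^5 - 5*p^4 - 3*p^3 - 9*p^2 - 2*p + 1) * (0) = 0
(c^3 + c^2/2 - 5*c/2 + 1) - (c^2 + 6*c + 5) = c^3 - c^2/2 - 17*c/2 - 4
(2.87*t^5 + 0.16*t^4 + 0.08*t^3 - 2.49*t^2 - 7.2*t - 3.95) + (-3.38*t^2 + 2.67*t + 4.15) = 2.87*t^5 + 0.16*t^4 + 0.08*t^3 - 5.87*t^2 - 4.53*t + 0.2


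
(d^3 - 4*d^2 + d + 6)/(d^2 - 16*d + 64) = (d^3 - 4*d^2 + d + 6)/(d^2 - 16*d + 64)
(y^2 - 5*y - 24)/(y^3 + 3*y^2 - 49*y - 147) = (y - 8)/(y^2 - 49)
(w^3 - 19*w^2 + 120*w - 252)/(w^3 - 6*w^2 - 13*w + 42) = (w^2 - 12*w + 36)/(w^2 + w - 6)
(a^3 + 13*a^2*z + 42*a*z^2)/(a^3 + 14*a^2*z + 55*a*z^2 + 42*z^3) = a/(a + z)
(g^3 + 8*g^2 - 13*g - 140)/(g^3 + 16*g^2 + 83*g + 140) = (g - 4)/(g + 4)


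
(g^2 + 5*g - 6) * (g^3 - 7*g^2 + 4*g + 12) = g^5 - 2*g^4 - 37*g^3 + 74*g^2 + 36*g - 72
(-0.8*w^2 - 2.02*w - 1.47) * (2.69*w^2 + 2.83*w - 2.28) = -2.152*w^4 - 7.6978*w^3 - 7.8469*w^2 + 0.4455*w + 3.3516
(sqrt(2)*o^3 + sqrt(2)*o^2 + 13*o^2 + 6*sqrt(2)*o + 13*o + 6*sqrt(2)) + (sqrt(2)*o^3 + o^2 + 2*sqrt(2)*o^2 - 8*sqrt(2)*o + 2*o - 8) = 2*sqrt(2)*o^3 + 3*sqrt(2)*o^2 + 14*o^2 - 2*sqrt(2)*o + 15*o - 8 + 6*sqrt(2)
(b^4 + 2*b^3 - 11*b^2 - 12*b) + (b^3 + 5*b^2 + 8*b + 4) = b^4 + 3*b^3 - 6*b^2 - 4*b + 4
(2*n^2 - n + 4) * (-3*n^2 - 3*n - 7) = -6*n^4 - 3*n^3 - 23*n^2 - 5*n - 28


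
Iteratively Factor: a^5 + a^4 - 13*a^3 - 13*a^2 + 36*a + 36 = (a + 1)*(a^4 - 13*a^2 + 36) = (a + 1)*(a + 3)*(a^3 - 3*a^2 - 4*a + 12) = (a - 2)*(a + 1)*(a + 3)*(a^2 - a - 6) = (a - 2)*(a + 1)*(a + 2)*(a + 3)*(a - 3)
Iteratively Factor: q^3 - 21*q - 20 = (q + 1)*(q^2 - q - 20) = (q - 5)*(q + 1)*(q + 4)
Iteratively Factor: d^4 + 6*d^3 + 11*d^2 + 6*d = (d + 1)*(d^3 + 5*d^2 + 6*d) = d*(d + 1)*(d^2 + 5*d + 6) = d*(d + 1)*(d + 3)*(d + 2)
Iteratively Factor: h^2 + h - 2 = (h + 2)*(h - 1)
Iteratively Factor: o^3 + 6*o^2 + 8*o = (o)*(o^2 + 6*o + 8) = o*(o + 4)*(o + 2)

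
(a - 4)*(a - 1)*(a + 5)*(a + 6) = a^4 + 6*a^3 - 21*a^2 - 106*a + 120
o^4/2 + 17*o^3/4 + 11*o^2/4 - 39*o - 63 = (o/2 + 1)*(o - 3)*(o + 7/2)*(o + 6)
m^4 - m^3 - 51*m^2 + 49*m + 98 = (m - 7)*(m - 2)*(m + 1)*(m + 7)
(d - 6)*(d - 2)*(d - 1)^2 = d^4 - 10*d^3 + 29*d^2 - 32*d + 12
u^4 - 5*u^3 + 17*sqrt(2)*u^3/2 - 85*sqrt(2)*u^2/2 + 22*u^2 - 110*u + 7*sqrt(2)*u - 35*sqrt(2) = (u - 5)*(u + sqrt(2)/2)*(u + sqrt(2))*(u + 7*sqrt(2))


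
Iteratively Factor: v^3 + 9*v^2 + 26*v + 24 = (v + 3)*(v^2 + 6*v + 8) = (v + 3)*(v + 4)*(v + 2)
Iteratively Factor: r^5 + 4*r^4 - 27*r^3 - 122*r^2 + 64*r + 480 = (r + 3)*(r^4 + r^3 - 30*r^2 - 32*r + 160) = (r + 3)*(r + 4)*(r^3 - 3*r^2 - 18*r + 40) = (r + 3)*(r + 4)^2*(r^2 - 7*r + 10) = (r - 2)*(r + 3)*(r + 4)^2*(r - 5)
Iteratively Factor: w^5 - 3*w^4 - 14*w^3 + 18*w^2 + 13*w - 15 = (w - 1)*(w^4 - 2*w^3 - 16*w^2 + 2*w + 15) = (w - 5)*(w - 1)*(w^3 + 3*w^2 - w - 3) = (w - 5)*(w - 1)*(w + 1)*(w^2 + 2*w - 3) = (w - 5)*(w - 1)*(w + 1)*(w + 3)*(w - 1)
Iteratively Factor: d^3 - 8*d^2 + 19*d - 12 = (d - 4)*(d^2 - 4*d + 3) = (d - 4)*(d - 1)*(d - 3)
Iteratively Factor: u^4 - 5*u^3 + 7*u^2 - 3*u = (u)*(u^3 - 5*u^2 + 7*u - 3) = u*(u - 1)*(u^2 - 4*u + 3) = u*(u - 1)^2*(u - 3)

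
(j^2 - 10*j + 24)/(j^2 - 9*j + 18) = (j - 4)/(j - 3)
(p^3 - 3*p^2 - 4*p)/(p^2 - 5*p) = (p^2 - 3*p - 4)/(p - 5)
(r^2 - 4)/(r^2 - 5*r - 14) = (r - 2)/(r - 7)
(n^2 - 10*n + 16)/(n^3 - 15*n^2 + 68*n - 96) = (n - 2)/(n^2 - 7*n + 12)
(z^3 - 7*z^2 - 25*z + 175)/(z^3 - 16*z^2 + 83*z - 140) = (z + 5)/(z - 4)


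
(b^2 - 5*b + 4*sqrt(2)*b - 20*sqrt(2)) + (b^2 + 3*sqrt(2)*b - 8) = 2*b^2 - 5*b + 7*sqrt(2)*b - 20*sqrt(2) - 8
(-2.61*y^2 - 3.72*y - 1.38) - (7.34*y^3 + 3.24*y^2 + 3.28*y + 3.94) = -7.34*y^3 - 5.85*y^2 - 7.0*y - 5.32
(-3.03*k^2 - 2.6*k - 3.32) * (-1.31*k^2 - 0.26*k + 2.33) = 3.9693*k^4 + 4.1938*k^3 - 2.0347*k^2 - 5.1948*k - 7.7356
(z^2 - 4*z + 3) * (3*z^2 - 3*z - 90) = 3*z^4 - 15*z^3 - 69*z^2 + 351*z - 270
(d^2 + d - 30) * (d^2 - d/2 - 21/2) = d^4 + d^3/2 - 41*d^2 + 9*d/2 + 315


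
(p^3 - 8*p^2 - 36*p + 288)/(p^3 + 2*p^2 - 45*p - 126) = (p^2 - 14*p + 48)/(p^2 - 4*p - 21)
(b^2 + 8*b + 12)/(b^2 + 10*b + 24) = (b + 2)/(b + 4)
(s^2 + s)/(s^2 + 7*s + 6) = s/(s + 6)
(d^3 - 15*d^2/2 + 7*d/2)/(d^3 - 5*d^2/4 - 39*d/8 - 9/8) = 4*d*(-2*d^2 + 15*d - 7)/(-8*d^3 + 10*d^2 + 39*d + 9)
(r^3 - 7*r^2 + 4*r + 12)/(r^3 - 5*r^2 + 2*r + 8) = (r - 6)/(r - 4)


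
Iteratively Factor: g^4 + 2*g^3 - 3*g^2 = (g - 1)*(g^3 + 3*g^2) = g*(g - 1)*(g^2 + 3*g) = g^2*(g - 1)*(g + 3)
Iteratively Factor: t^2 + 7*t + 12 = (t + 3)*(t + 4)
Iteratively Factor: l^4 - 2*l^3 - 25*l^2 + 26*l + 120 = (l + 4)*(l^3 - 6*l^2 - l + 30) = (l + 2)*(l + 4)*(l^2 - 8*l + 15) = (l - 5)*(l + 2)*(l + 4)*(l - 3)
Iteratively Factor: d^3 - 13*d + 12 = (d - 1)*(d^2 + d - 12) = (d - 1)*(d + 4)*(d - 3)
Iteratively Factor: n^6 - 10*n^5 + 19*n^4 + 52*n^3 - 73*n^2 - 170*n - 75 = (n - 3)*(n^5 - 7*n^4 - 2*n^3 + 46*n^2 + 65*n + 25) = (n - 5)*(n - 3)*(n^4 - 2*n^3 - 12*n^2 - 14*n - 5) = (n - 5)*(n - 3)*(n + 1)*(n^3 - 3*n^2 - 9*n - 5) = (n - 5)*(n - 3)*(n + 1)^2*(n^2 - 4*n - 5) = (n - 5)*(n - 3)*(n + 1)^3*(n - 5)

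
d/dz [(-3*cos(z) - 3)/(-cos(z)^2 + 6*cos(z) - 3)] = 3*(cos(z)^2 + 2*cos(z) - 9)*sin(z)/(cos(z)^2 - 6*cos(z) + 3)^2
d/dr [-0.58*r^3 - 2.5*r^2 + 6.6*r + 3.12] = -1.74*r^2 - 5.0*r + 6.6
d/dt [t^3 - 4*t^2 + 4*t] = 3*t^2 - 8*t + 4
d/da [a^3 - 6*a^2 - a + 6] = 3*a^2 - 12*a - 1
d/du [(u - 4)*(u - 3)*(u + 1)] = 3*u^2 - 12*u + 5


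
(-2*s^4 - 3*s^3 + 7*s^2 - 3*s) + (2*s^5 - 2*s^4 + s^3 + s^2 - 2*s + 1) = 2*s^5 - 4*s^4 - 2*s^3 + 8*s^2 - 5*s + 1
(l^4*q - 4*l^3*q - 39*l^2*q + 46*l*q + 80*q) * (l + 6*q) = l^5*q + 6*l^4*q^2 - 4*l^4*q - 24*l^3*q^2 - 39*l^3*q - 234*l^2*q^2 + 46*l^2*q + 276*l*q^2 + 80*l*q + 480*q^2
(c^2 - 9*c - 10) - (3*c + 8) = c^2 - 12*c - 18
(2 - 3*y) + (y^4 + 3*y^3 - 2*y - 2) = y^4 + 3*y^3 - 5*y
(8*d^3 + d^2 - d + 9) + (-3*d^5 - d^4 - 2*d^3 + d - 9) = -3*d^5 - d^4 + 6*d^3 + d^2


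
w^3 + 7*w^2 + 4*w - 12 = (w - 1)*(w + 2)*(w + 6)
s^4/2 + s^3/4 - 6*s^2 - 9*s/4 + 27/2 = (s/2 + 1)*(s - 3)*(s - 3/2)*(s + 3)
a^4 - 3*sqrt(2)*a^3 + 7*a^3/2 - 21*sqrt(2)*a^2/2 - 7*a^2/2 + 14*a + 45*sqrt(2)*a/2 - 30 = (a - 3/2)*(a + 5)*(a - 2*sqrt(2))*(a - sqrt(2))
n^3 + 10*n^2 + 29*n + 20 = (n + 1)*(n + 4)*(n + 5)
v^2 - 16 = (v - 4)*(v + 4)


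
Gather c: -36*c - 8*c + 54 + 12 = 66 - 44*c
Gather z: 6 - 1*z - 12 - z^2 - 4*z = -z^2 - 5*z - 6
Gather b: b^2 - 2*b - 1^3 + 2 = b^2 - 2*b + 1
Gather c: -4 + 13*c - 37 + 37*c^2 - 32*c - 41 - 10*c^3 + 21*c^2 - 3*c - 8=-10*c^3 + 58*c^2 - 22*c - 90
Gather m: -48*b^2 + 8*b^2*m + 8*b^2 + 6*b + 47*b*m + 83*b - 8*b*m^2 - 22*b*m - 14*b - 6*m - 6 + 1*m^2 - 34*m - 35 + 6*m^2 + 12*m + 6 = -40*b^2 + 75*b + m^2*(7 - 8*b) + m*(8*b^2 + 25*b - 28) - 35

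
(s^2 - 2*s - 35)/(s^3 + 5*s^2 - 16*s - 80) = (s - 7)/(s^2 - 16)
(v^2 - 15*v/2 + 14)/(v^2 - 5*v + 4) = (v - 7/2)/(v - 1)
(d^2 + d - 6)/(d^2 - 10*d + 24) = (d^2 + d - 6)/(d^2 - 10*d + 24)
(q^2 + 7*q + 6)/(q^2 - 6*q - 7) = (q + 6)/(q - 7)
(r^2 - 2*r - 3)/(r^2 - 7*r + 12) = (r + 1)/(r - 4)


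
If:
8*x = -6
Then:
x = -3/4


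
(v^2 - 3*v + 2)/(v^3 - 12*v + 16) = (v - 1)/(v^2 + 2*v - 8)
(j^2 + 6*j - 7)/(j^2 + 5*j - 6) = (j + 7)/(j + 6)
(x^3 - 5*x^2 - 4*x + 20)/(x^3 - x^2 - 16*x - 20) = (x - 2)/(x + 2)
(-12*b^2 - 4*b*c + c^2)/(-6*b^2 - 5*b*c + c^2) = (2*b + c)/(b + c)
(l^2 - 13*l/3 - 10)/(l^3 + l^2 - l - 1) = (l^2 - 13*l/3 - 10)/(l^3 + l^2 - l - 1)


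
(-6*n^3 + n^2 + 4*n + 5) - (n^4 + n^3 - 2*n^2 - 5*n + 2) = -n^4 - 7*n^3 + 3*n^2 + 9*n + 3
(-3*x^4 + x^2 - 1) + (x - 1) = -3*x^4 + x^2 + x - 2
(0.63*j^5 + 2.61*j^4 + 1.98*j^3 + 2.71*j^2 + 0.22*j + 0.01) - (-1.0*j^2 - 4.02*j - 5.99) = 0.63*j^5 + 2.61*j^4 + 1.98*j^3 + 3.71*j^2 + 4.24*j + 6.0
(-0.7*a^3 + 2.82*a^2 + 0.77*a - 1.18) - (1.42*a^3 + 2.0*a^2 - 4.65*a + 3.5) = -2.12*a^3 + 0.82*a^2 + 5.42*a - 4.68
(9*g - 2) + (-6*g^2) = -6*g^2 + 9*g - 2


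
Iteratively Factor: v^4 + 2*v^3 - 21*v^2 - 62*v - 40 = (v - 5)*(v^3 + 7*v^2 + 14*v + 8) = (v - 5)*(v + 2)*(v^2 + 5*v + 4) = (v - 5)*(v + 1)*(v + 2)*(v + 4)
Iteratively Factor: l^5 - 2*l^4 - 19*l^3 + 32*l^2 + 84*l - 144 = (l - 2)*(l^4 - 19*l^2 - 6*l + 72) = (l - 2)*(l + 3)*(l^3 - 3*l^2 - 10*l + 24) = (l - 2)^2*(l + 3)*(l^2 - l - 12) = (l - 2)^2*(l + 3)^2*(l - 4)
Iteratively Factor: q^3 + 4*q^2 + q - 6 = (q + 3)*(q^2 + q - 2) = (q - 1)*(q + 3)*(q + 2)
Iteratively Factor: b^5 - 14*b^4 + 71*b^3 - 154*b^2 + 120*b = (b - 4)*(b^4 - 10*b^3 + 31*b^2 - 30*b) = (b - 4)*(b - 2)*(b^3 - 8*b^2 + 15*b) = (b - 5)*(b - 4)*(b - 2)*(b^2 - 3*b) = b*(b - 5)*(b - 4)*(b - 2)*(b - 3)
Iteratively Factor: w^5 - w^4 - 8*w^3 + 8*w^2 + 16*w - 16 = (w + 2)*(w^4 - 3*w^3 - 2*w^2 + 12*w - 8) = (w - 2)*(w + 2)*(w^3 - w^2 - 4*w + 4) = (w - 2)^2*(w + 2)*(w^2 + w - 2) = (w - 2)^2*(w + 2)^2*(w - 1)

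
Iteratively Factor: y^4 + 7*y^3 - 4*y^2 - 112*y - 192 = (y + 3)*(y^3 + 4*y^2 - 16*y - 64) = (y - 4)*(y + 3)*(y^2 + 8*y + 16) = (y - 4)*(y + 3)*(y + 4)*(y + 4)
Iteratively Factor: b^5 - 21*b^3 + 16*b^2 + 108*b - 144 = (b - 2)*(b^4 + 2*b^3 - 17*b^2 - 18*b + 72) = (b - 3)*(b - 2)*(b^3 + 5*b^2 - 2*b - 24) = (b - 3)*(b - 2)^2*(b^2 + 7*b + 12) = (b - 3)*(b - 2)^2*(b + 3)*(b + 4)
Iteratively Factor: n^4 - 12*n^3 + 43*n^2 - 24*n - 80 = (n - 4)*(n^3 - 8*n^2 + 11*n + 20) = (n - 4)^2*(n^2 - 4*n - 5) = (n - 5)*(n - 4)^2*(n + 1)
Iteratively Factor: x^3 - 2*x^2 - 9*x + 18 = (x - 2)*(x^2 - 9) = (x - 3)*(x - 2)*(x + 3)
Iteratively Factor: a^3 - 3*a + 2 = (a - 1)*(a^2 + a - 2) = (a - 1)^2*(a + 2)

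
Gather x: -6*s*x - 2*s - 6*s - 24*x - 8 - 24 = -8*s + x*(-6*s - 24) - 32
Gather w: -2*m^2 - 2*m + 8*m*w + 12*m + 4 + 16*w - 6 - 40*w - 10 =-2*m^2 + 10*m + w*(8*m - 24) - 12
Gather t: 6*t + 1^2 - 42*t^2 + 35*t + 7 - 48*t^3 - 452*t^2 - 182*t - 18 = -48*t^3 - 494*t^2 - 141*t - 10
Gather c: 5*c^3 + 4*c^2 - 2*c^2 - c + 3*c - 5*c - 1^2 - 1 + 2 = 5*c^3 + 2*c^2 - 3*c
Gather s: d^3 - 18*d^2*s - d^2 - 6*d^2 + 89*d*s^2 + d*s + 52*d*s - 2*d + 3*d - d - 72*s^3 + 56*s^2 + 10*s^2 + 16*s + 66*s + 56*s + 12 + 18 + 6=d^3 - 7*d^2 - 72*s^3 + s^2*(89*d + 66) + s*(-18*d^2 + 53*d + 138) + 36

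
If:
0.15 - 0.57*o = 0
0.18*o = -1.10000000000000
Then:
No Solution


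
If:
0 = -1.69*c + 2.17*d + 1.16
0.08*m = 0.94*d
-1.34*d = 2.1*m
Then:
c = 0.69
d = 0.00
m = 0.00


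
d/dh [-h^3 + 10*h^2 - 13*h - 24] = -3*h^2 + 20*h - 13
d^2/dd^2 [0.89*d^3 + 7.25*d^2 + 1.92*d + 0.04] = 5.34*d + 14.5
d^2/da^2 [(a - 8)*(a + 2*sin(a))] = 2*(8 - a)*sin(a) + 4*cos(a) + 2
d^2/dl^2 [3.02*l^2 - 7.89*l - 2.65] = 6.04000000000000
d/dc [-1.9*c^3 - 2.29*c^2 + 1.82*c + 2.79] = -5.7*c^2 - 4.58*c + 1.82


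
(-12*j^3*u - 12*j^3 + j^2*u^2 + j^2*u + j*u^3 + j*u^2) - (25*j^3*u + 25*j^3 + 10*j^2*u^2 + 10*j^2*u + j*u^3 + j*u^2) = -37*j^3*u - 37*j^3 - 9*j^2*u^2 - 9*j^2*u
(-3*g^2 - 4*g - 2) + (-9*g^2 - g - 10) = -12*g^2 - 5*g - 12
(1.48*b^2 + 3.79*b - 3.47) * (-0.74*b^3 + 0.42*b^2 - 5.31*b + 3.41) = -1.0952*b^5 - 2.183*b^4 - 3.6992*b^3 - 16.5355*b^2 + 31.3496*b - 11.8327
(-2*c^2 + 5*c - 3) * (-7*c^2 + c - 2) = 14*c^4 - 37*c^3 + 30*c^2 - 13*c + 6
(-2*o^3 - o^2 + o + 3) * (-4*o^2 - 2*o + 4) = 8*o^5 + 8*o^4 - 10*o^3 - 18*o^2 - 2*o + 12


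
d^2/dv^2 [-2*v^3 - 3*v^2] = -12*v - 6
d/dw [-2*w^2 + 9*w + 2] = 9 - 4*w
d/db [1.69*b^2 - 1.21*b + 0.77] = 3.38*b - 1.21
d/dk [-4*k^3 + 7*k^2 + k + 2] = -12*k^2 + 14*k + 1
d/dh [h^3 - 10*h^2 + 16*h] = 3*h^2 - 20*h + 16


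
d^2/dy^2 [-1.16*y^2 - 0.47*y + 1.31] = -2.32000000000000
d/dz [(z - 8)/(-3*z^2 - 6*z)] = (z^2 - 16*z - 16)/(3*z^2*(z^2 + 4*z + 4))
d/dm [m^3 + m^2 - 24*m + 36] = 3*m^2 + 2*m - 24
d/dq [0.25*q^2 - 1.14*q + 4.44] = 0.5*q - 1.14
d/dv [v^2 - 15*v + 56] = 2*v - 15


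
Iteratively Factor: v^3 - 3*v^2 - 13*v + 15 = (v + 3)*(v^2 - 6*v + 5) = (v - 5)*(v + 3)*(v - 1)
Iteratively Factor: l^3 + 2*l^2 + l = (l)*(l^2 + 2*l + 1) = l*(l + 1)*(l + 1)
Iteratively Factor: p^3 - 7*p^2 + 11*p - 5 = (p - 1)*(p^2 - 6*p + 5) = (p - 5)*(p - 1)*(p - 1)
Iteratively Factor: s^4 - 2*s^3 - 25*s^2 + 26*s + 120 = (s + 2)*(s^3 - 4*s^2 - 17*s + 60) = (s - 3)*(s + 2)*(s^2 - s - 20) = (s - 3)*(s + 2)*(s + 4)*(s - 5)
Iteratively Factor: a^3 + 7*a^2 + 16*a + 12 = (a + 3)*(a^2 + 4*a + 4) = (a + 2)*(a + 3)*(a + 2)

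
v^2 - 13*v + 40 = (v - 8)*(v - 5)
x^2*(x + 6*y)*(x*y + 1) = x^4*y + 6*x^3*y^2 + x^3 + 6*x^2*y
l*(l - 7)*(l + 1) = l^3 - 6*l^2 - 7*l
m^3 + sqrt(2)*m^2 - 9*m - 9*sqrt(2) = (m - 3)*(m + 3)*(m + sqrt(2))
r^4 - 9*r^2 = r^2*(r - 3)*(r + 3)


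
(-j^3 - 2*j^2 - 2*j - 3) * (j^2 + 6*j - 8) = -j^5 - 8*j^4 - 6*j^3 + j^2 - 2*j + 24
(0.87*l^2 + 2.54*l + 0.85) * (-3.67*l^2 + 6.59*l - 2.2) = -3.1929*l^4 - 3.5885*l^3 + 11.7051*l^2 + 0.0134999999999987*l - 1.87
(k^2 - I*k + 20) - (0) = k^2 - I*k + 20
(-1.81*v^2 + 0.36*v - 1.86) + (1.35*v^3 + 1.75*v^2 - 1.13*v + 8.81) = 1.35*v^3 - 0.0600000000000001*v^2 - 0.77*v + 6.95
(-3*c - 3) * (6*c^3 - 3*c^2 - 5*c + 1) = -18*c^4 - 9*c^3 + 24*c^2 + 12*c - 3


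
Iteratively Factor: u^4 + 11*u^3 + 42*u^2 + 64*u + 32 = (u + 1)*(u^3 + 10*u^2 + 32*u + 32) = (u + 1)*(u + 4)*(u^2 + 6*u + 8) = (u + 1)*(u + 4)^2*(u + 2)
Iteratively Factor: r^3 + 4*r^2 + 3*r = (r + 1)*(r^2 + 3*r) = (r + 1)*(r + 3)*(r)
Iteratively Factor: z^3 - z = (z)*(z^2 - 1) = z*(z + 1)*(z - 1)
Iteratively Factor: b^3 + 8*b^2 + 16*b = (b + 4)*(b^2 + 4*b) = (b + 4)^2*(b)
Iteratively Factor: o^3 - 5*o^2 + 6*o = (o - 2)*(o^2 - 3*o) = (o - 3)*(o - 2)*(o)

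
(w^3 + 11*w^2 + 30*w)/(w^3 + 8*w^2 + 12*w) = (w + 5)/(w + 2)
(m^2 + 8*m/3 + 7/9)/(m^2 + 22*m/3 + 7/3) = (m + 7/3)/(m + 7)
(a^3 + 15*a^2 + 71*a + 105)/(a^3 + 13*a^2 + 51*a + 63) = (a + 5)/(a + 3)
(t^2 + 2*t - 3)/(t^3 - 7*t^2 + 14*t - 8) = (t + 3)/(t^2 - 6*t + 8)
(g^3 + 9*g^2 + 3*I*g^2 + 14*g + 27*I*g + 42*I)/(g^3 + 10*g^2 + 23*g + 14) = (g + 3*I)/(g + 1)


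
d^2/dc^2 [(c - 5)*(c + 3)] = 2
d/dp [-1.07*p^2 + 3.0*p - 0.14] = 3.0 - 2.14*p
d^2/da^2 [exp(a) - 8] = exp(a)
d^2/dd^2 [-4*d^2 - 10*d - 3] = -8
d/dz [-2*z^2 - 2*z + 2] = -4*z - 2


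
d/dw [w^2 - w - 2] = 2*w - 1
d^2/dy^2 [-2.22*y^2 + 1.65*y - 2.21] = -4.44000000000000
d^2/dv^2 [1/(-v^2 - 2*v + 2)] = 2*(v^2 + 2*v - 4*(v + 1)^2 - 2)/(v^2 + 2*v - 2)^3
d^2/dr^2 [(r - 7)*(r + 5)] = 2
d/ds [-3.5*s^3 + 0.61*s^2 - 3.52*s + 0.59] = -10.5*s^2 + 1.22*s - 3.52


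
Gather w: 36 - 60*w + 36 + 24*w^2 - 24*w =24*w^2 - 84*w + 72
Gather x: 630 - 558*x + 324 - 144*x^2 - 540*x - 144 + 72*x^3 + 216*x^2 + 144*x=72*x^3 + 72*x^2 - 954*x + 810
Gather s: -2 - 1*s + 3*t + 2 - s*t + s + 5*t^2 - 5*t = -s*t + 5*t^2 - 2*t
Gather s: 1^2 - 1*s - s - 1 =-2*s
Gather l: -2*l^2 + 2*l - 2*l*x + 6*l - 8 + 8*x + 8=-2*l^2 + l*(8 - 2*x) + 8*x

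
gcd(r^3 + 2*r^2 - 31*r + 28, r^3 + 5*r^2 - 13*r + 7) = r^2 + 6*r - 7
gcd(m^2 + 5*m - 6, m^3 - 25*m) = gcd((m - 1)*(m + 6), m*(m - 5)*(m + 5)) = 1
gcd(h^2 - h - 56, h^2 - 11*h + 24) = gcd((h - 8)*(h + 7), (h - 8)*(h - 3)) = h - 8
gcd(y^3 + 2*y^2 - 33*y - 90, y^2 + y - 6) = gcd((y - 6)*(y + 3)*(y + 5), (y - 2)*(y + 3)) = y + 3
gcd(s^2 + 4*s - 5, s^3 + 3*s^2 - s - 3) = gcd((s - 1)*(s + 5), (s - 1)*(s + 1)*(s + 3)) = s - 1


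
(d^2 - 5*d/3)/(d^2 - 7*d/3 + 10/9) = 3*d/(3*d - 2)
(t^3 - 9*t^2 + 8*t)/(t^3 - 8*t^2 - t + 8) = t/(t + 1)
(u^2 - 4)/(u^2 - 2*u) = (u + 2)/u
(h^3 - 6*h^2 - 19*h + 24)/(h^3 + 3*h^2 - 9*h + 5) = (h^2 - 5*h - 24)/(h^2 + 4*h - 5)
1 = 1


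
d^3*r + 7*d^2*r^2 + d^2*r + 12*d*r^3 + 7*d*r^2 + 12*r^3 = (d + 3*r)*(d + 4*r)*(d*r + r)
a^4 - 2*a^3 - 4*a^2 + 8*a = a*(a - 2)^2*(a + 2)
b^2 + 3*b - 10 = (b - 2)*(b + 5)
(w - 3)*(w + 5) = w^2 + 2*w - 15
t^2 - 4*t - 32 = (t - 8)*(t + 4)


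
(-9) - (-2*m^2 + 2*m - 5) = 2*m^2 - 2*m - 4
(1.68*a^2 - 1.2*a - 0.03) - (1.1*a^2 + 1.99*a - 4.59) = 0.58*a^2 - 3.19*a + 4.56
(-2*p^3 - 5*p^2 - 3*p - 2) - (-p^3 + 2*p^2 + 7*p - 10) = -p^3 - 7*p^2 - 10*p + 8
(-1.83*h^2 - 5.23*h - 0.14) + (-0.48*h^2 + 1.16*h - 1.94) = -2.31*h^2 - 4.07*h - 2.08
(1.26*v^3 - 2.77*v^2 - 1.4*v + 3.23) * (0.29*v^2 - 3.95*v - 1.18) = 0.3654*v^5 - 5.7803*v^4 + 9.0487*v^3 + 9.7353*v^2 - 11.1065*v - 3.8114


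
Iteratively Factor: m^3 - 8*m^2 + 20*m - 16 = (m - 2)*(m^2 - 6*m + 8) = (m - 4)*(m - 2)*(m - 2)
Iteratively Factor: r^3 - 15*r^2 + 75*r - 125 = (r - 5)*(r^2 - 10*r + 25) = (r - 5)^2*(r - 5)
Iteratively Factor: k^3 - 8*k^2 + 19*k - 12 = (k - 1)*(k^2 - 7*k + 12) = (k - 4)*(k - 1)*(k - 3)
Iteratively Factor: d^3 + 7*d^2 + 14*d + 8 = (d + 2)*(d^2 + 5*d + 4) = (d + 1)*(d + 2)*(d + 4)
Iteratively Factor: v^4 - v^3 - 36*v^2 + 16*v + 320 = (v + 4)*(v^3 - 5*v^2 - 16*v + 80) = (v - 4)*(v + 4)*(v^2 - v - 20) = (v - 4)*(v + 4)^2*(v - 5)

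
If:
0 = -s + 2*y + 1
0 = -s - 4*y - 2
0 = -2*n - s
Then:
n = 0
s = 0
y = -1/2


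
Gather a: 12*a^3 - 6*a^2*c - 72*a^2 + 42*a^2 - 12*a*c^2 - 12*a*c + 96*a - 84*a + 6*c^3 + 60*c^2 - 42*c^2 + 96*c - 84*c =12*a^3 + a^2*(-6*c - 30) + a*(-12*c^2 - 12*c + 12) + 6*c^3 + 18*c^2 + 12*c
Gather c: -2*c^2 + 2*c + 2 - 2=-2*c^2 + 2*c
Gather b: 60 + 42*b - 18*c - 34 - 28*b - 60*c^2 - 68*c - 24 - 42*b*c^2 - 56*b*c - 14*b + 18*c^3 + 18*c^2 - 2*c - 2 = b*(-42*c^2 - 56*c) + 18*c^3 - 42*c^2 - 88*c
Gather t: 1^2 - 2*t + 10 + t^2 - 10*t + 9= t^2 - 12*t + 20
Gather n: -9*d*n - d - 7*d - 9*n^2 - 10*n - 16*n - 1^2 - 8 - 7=-8*d - 9*n^2 + n*(-9*d - 26) - 16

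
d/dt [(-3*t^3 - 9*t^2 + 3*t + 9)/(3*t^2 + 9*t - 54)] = (-t^4 - 6*t^3 + 44*t^2 + 102*t - 27)/(t^4 + 6*t^3 - 27*t^2 - 108*t + 324)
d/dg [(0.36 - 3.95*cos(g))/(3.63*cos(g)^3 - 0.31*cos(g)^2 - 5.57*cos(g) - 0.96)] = (-28.677*cos(g)^3 + 5.1449*cos(g)^2 - 0.223199999999999*cos(g) - 5.7972)*sin(g)/(13.1769*cos(g)^6 - 2.2506*cos(g)^5 - 40.3421*cos(g)^4 - 3.5162*cos(g)^3 + 31.6201*cos(g)^2 + 10.6944*cos(g) + 0.9216)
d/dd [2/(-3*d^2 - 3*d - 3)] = 2*(2*d + 1)/(3*(d^2 + d + 1)^2)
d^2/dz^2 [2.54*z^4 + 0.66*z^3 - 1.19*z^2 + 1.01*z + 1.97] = 30.48*z^2 + 3.96*z - 2.38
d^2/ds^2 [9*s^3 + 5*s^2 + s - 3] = 54*s + 10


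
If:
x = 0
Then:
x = 0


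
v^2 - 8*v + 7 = (v - 7)*(v - 1)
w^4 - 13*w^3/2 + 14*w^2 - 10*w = w*(w - 5/2)*(w - 2)^2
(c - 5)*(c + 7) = c^2 + 2*c - 35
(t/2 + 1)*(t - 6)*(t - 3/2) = t^3/2 - 11*t^2/4 - 3*t + 9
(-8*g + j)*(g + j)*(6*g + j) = -48*g^3 - 50*g^2*j - g*j^2 + j^3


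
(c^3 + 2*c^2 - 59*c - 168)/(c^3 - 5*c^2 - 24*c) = (c + 7)/c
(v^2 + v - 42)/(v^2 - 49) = (v - 6)/(v - 7)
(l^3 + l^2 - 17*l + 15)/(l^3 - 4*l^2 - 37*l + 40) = (l - 3)/(l - 8)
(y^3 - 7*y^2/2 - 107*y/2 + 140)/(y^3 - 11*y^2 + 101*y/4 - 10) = 2*(y + 7)/(2*y - 1)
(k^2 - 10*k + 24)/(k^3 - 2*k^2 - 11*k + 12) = (k - 6)/(k^2 + 2*k - 3)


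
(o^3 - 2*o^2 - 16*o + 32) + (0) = o^3 - 2*o^2 - 16*o + 32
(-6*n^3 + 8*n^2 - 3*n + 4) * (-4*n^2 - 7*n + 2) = 24*n^5 + 10*n^4 - 56*n^3 + 21*n^2 - 34*n + 8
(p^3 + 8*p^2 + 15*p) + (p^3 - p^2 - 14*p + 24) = 2*p^3 + 7*p^2 + p + 24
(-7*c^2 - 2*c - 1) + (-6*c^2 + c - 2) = -13*c^2 - c - 3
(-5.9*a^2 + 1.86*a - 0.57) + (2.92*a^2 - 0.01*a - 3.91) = -2.98*a^2 + 1.85*a - 4.48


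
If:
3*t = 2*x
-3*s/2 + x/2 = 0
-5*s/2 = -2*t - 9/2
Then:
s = -3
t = -6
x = -9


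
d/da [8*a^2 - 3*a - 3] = 16*a - 3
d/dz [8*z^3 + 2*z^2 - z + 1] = 24*z^2 + 4*z - 1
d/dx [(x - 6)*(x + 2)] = 2*x - 4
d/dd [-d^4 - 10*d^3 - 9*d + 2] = -4*d^3 - 30*d^2 - 9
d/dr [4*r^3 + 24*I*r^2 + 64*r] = 12*r^2 + 48*I*r + 64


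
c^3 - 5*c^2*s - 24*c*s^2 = c*(c - 8*s)*(c + 3*s)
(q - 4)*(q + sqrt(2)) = q^2 - 4*q + sqrt(2)*q - 4*sqrt(2)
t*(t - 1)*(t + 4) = t^3 + 3*t^2 - 4*t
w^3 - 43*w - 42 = (w - 7)*(w + 1)*(w + 6)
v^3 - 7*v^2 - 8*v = v*(v - 8)*(v + 1)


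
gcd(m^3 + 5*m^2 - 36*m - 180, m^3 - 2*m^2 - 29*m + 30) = m^2 - m - 30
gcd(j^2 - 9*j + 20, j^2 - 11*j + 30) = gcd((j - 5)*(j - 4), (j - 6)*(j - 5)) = j - 5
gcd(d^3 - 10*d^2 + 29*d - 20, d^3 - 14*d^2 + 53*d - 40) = d^2 - 6*d + 5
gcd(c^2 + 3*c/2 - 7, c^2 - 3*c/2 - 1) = c - 2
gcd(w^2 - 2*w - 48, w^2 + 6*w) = w + 6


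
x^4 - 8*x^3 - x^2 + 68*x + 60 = (x - 6)*(x - 5)*(x + 1)*(x + 2)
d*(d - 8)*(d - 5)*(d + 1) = d^4 - 12*d^3 + 27*d^2 + 40*d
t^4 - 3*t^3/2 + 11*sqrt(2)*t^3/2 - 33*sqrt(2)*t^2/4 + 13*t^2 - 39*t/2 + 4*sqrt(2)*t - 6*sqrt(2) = (t - 3/2)*(t + sqrt(2)/2)*(t + sqrt(2))*(t + 4*sqrt(2))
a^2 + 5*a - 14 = (a - 2)*(a + 7)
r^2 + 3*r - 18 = (r - 3)*(r + 6)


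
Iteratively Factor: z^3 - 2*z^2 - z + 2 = (z + 1)*(z^2 - 3*z + 2) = (z - 1)*(z + 1)*(z - 2)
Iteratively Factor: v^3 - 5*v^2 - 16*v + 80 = (v - 5)*(v^2 - 16) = (v - 5)*(v + 4)*(v - 4)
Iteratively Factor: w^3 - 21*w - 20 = (w + 4)*(w^2 - 4*w - 5) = (w - 5)*(w + 4)*(w + 1)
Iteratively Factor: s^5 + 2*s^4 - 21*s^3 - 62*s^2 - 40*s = (s + 1)*(s^4 + s^3 - 22*s^2 - 40*s) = s*(s + 1)*(s^3 + s^2 - 22*s - 40) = s*(s + 1)*(s + 4)*(s^2 - 3*s - 10) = s*(s - 5)*(s + 1)*(s + 4)*(s + 2)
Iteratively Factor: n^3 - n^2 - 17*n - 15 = (n - 5)*(n^2 + 4*n + 3) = (n - 5)*(n + 1)*(n + 3)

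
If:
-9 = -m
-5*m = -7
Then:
No Solution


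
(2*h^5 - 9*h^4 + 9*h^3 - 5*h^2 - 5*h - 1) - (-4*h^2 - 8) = 2*h^5 - 9*h^4 + 9*h^3 - h^2 - 5*h + 7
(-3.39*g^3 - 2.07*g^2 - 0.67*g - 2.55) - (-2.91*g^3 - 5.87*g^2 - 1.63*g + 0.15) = -0.48*g^3 + 3.8*g^2 + 0.96*g - 2.7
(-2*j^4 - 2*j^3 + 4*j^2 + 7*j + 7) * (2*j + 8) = -4*j^5 - 20*j^4 - 8*j^3 + 46*j^2 + 70*j + 56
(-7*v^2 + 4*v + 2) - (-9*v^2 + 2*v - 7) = 2*v^2 + 2*v + 9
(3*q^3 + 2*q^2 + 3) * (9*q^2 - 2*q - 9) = 27*q^5 + 12*q^4 - 31*q^3 + 9*q^2 - 6*q - 27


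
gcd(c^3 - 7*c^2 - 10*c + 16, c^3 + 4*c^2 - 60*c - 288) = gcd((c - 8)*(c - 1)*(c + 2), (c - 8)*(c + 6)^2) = c - 8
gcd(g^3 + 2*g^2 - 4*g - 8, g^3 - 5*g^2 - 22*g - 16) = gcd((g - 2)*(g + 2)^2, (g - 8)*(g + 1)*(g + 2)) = g + 2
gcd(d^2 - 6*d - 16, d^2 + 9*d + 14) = d + 2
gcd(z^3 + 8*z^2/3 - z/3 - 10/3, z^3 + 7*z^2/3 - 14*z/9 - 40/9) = z^2 + 11*z/3 + 10/3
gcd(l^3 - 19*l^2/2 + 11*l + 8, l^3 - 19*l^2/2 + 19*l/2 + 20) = l - 8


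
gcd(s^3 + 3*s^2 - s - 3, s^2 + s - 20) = 1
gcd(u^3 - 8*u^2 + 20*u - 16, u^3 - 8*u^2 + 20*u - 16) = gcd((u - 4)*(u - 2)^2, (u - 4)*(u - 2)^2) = u^3 - 8*u^2 + 20*u - 16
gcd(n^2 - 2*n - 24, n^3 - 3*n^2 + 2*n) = 1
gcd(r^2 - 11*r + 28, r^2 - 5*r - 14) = r - 7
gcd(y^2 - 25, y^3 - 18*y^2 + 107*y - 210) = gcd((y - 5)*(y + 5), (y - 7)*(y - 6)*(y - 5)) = y - 5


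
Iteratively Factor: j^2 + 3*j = (j)*(j + 3)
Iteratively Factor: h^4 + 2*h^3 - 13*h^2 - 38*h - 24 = (h + 2)*(h^3 - 13*h - 12) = (h - 4)*(h + 2)*(h^2 + 4*h + 3) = (h - 4)*(h + 2)*(h + 3)*(h + 1)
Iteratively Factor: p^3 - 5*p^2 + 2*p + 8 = (p + 1)*(p^2 - 6*p + 8) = (p - 4)*(p + 1)*(p - 2)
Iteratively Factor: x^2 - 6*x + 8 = (x - 2)*(x - 4)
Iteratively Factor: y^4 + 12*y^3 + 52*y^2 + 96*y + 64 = (y + 4)*(y^3 + 8*y^2 + 20*y + 16) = (y + 2)*(y + 4)*(y^2 + 6*y + 8) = (y + 2)*(y + 4)^2*(y + 2)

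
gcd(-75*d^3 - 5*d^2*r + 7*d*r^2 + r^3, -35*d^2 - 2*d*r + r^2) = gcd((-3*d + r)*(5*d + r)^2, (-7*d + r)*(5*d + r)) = 5*d + r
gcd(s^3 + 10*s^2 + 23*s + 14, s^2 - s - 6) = s + 2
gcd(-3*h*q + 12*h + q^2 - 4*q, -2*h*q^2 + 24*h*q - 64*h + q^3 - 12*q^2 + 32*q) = q - 4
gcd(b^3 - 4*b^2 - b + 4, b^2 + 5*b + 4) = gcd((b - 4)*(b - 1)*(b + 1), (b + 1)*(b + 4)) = b + 1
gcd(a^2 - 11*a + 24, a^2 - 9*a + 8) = a - 8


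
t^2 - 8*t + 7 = (t - 7)*(t - 1)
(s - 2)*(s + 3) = s^2 + s - 6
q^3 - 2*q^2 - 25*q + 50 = (q - 5)*(q - 2)*(q + 5)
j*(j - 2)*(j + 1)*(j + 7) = j^4 + 6*j^3 - 9*j^2 - 14*j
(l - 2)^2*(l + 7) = l^3 + 3*l^2 - 24*l + 28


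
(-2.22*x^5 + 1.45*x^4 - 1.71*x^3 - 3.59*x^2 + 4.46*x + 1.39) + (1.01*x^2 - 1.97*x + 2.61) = -2.22*x^5 + 1.45*x^4 - 1.71*x^3 - 2.58*x^2 + 2.49*x + 4.0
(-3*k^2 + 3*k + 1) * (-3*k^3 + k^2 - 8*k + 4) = 9*k^5 - 12*k^4 + 24*k^3 - 35*k^2 + 4*k + 4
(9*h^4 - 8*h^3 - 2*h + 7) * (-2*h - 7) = -18*h^5 - 47*h^4 + 56*h^3 + 4*h^2 - 49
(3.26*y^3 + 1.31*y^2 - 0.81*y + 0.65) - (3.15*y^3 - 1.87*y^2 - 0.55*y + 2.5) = 0.11*y^3 + 3.18*y^2 - 0.26*y - 1.85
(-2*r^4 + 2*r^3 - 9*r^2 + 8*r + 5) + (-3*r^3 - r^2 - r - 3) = -2*r^4 - r^3 - 10*r^2 + 7*r + 2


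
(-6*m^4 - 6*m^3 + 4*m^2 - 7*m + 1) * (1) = -6*m^4 - 6*m^3 + 4*m^2 - 7*m + 1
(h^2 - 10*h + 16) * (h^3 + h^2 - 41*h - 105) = h^5 - 9*h^4 - 35*h^3 + 321*h^2 + 394*h - 1680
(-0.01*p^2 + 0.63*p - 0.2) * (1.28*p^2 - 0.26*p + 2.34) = -0.0128*p^4 + 0.809*p^3 - 0.4432*p^2 + 1.5262*p - 0.468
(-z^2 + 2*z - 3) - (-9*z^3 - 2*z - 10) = 9*z^3 - z^2 + 4*z + 7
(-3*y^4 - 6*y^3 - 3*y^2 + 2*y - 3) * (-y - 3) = 3*y^5 + 15*y^4 + 21*y^3 + 7*y^2 - 3*y + 9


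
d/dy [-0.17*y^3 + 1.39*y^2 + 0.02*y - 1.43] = -0.51*y^2 + 2.78*y + 0.02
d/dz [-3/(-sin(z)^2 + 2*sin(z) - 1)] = -6*cos(z)/(sin(z) - 1)^3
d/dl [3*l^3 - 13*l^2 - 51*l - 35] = 9*l^2 - 26*l - 51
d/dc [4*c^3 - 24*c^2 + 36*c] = 12*c^2 - 48*c + 36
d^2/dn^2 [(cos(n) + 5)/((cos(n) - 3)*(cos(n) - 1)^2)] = (-2*(1 - cos(2*n))^2 - 27*cos(n) + 162*cos(2*n) - 21*cos(3*n) - 594)/(2*(cos(n) - 3)^3*(cos(n) - 1)^3)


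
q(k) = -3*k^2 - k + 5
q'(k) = -6*k - 1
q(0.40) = 4.12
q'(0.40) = -3.40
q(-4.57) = -53.08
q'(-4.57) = 26.42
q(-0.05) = 5.04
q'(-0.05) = -0.70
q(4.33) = -55.58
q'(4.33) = -26.98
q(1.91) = -7.85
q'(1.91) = -12.46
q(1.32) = -1.55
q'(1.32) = -8.92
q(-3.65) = -31.32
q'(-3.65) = 20.90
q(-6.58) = -118.31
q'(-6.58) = 38.48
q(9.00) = -247.00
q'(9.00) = -55.00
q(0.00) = 5.00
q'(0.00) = -1.00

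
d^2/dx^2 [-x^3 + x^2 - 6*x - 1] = 2 - 6*x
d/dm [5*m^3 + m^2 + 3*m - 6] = 15*m^2 + 2*m + 3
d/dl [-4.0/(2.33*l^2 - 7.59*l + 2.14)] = (18.64*l - 30.36)/(2.33*l^2 - 7.59*l + 2.14)^2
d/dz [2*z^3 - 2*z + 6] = 6*z^2 - 2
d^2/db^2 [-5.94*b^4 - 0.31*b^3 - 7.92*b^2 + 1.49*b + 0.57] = -71.28*b^2 - 1.86*b - 15.84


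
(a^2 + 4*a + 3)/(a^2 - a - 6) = (a^2 + 4*a + 3)/(a^2 - a - 6)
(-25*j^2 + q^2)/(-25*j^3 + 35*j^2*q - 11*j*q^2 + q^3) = (5*j + q)/(5*j^2 - 6*j*q + q^2)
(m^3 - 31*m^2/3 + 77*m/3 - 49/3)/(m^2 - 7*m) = m - 10/3 + 7/(3*m)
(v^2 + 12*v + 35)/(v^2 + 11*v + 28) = (v + 5)/(v + 4)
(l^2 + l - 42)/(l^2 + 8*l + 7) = (l - 6)/(l + 1)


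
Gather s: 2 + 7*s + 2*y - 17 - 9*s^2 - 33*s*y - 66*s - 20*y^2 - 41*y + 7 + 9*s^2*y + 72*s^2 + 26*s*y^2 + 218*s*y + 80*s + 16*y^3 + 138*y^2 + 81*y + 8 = s^2*(9*y + 63) + s*(26*y^2 + 185*y + 21) + 16*y^3 + 118*y^2 + 42*y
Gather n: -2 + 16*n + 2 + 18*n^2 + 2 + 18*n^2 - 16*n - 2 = 36*n^2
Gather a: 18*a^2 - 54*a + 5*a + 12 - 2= 18*a^2 - 49*a + 10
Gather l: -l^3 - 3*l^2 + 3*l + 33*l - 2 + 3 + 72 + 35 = -l^3 - 3*l^2 + 36*l + 108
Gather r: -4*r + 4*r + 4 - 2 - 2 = 0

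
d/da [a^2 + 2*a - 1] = 2*a + 2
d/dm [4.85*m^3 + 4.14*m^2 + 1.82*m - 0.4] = 14.55*m^2 + 8.28*m + 1.82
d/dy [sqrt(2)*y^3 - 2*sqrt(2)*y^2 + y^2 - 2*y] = 3*sqrt(2)*y^2 - 4*sqrt(2)*y + 2*y - 2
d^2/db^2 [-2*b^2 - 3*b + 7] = -4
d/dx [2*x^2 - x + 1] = 4*x - 1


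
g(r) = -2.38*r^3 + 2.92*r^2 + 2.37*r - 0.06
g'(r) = -7.14*r^2 + 5.84*r + 2.37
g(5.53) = -300.15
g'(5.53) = -183.68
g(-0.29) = -0.44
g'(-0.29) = 0.08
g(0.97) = 2.81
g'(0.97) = 1.32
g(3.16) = -38.51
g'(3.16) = -50.47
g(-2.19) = 33.75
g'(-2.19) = -44.66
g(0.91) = 2.72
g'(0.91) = 1.77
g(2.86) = -25.07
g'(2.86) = -39.33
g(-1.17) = 4.98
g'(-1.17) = -14.24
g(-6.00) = 604.92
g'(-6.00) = -289.71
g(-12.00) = 4504.62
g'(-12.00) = -1095.87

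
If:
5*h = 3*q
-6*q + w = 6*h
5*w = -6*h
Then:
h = 0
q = 0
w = 0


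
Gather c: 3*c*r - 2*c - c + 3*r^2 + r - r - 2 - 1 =c*(3*r - 3) + 3*r^2 - 3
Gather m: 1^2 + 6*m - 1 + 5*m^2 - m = 5*m^2 + 5*m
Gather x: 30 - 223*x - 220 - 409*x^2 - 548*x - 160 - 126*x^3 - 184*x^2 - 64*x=-126*x^3 - 593*x^2 - 835*x - 350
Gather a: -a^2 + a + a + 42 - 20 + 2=-a^2 + 2*a + 24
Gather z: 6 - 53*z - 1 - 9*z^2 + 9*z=-9*z^2 - 44*z + 5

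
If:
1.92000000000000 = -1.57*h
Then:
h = -1.22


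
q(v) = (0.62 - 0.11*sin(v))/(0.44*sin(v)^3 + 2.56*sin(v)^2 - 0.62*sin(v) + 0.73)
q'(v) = (0.62 - 0.11*sin(v))*(-1.32*sin(v)^2*cos(v) - 5.12*sin(v)*cos(v) + 0.62*cos(v))/(0.44*sin(v)^3 + 2.56*sin(v)^2 - 0.62*sin(v) + 0.73)^2 - 0.11*cos(v)/(0.44*sin(v)^3 + 2.56*sin(v)^2 - 0.62*sin(v) + 0.73) = (0.0968*sin(v)^3 - 0.5368*sin(v)^2 - 3.1744*sin(v) + 0.3041)*cos(v)/(0.1936*sin(v)^6 + 2.2528*sin(v)^5 + 6.008*sin(v)^4 - 2.532*sin(v)^3 + 4.122*sin(v)^2 - 0.9052*sin(v) + 0.5329)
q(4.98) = 0.22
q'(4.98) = 0.07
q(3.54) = 0.50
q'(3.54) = -0.75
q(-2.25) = 0.28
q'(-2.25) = -0.23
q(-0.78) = 0.31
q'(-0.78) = 0.31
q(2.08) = 0.22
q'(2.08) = 0.23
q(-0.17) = 0.70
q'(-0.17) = 0.99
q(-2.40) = 0.32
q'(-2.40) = -0.34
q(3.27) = 0.75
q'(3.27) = -0.96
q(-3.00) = 0.73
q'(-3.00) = -0.98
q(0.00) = 0.85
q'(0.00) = 0.57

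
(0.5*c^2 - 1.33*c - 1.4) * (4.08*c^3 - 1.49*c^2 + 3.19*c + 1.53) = 2.04*c^5 - 6.1714*c^4 - 2.1353*c^3 - 1.3917*c^2 - 6.5009*c - 2.142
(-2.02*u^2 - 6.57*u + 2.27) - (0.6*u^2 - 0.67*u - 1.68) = -2.62*u^2 - 5.9*u + 3.95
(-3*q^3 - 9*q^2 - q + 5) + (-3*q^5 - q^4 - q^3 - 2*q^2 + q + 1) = -3*q^5 - q^4 - 4*q^3 - 11*q^2 + 6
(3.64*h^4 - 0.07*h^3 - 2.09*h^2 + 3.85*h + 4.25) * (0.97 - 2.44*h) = -8.8816*h^5 + 3.7016*h^4 + 5.0317*h^3 - 11.4213*h^2 - 6.6355*h + 4.1225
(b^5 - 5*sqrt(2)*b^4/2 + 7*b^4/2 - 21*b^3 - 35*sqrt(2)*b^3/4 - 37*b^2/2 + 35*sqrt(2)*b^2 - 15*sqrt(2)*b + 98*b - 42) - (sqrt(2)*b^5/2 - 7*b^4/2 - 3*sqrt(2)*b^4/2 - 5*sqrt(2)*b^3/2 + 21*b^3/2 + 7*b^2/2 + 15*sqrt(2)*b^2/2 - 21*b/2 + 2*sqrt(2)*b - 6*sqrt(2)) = -sqrt(2)*b^5/2 + b^5 - sqrt(2)*b^4 + 7*b^4 - 63*b^3/2 - 25*sqrt(2)*b^3/4 - 22*b^2 + 55*sqrt(2)*b^2/2 - 17*sqrt(2)*b + 217*b/2 - 42 + 6*sqrt(2)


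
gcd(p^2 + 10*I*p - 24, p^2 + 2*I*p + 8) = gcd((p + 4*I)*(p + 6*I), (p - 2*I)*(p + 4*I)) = p + 4*I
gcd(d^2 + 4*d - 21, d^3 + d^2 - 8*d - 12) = d - 3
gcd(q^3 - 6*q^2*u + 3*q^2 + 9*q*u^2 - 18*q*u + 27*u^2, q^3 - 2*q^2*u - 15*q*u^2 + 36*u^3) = q^2 - 6*q*u + 9*u^2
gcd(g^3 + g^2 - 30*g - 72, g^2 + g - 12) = g + 4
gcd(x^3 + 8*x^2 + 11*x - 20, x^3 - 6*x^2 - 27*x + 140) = x + 5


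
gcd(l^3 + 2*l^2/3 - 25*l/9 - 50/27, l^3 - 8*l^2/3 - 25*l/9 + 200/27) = l^2 - 25/9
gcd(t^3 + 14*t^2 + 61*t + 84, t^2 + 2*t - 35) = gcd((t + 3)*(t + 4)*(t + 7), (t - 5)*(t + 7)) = t + 7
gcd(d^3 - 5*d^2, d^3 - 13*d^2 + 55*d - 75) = d - 5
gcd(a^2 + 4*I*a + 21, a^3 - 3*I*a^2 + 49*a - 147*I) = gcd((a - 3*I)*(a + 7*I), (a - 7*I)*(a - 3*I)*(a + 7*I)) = a^2 + 4*I*a + 21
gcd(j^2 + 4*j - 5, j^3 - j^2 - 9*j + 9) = j - 1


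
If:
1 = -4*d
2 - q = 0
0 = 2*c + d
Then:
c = 1/8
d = -1/4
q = 2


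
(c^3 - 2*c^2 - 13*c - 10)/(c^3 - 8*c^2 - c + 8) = (c^2 - 3*c - 10)/(c^2 - 9*c + 8)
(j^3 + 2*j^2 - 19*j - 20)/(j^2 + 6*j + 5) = j - 4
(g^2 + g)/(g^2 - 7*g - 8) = g/(g - 8)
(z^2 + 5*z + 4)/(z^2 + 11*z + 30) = (z^2 + 5*z + 4)/(z^2 + 11*z + 30)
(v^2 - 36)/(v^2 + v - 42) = (v + 6)/(v + 7)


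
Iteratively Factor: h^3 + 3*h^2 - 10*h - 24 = (h + 2)*(h^2 + h - 12) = (h + 2)*(h + 4)*(h - 3)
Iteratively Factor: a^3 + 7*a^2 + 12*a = (a + 4)*(a^2 + 3*a) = (a + 3)*(a + 4)*(a)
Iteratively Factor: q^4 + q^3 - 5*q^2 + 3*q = (q - 1)*(q^3 + 2*q^2 - 3*q) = q*(q - 1)*(q^2 + 2*q - 3) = q*(q - 1)^2*(q + 3)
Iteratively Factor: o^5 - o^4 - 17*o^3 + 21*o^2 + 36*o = (o - 3)*(o^4 + 2*o^3 - 11*o^2 - 12*o) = (o - 3)*(o + 1)*(o^3 + o^2 - 12*o) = (o - 3)*(o + 1)*(o + 4)*(o^2 - 3*o) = o*(o - 3)*(o + 1)*(o + 4)*(o - 3)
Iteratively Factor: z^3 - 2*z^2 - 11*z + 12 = (z + 3)*(z^2 - 5*z + 4) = (z - 4)*(z + 3)*(z - 1)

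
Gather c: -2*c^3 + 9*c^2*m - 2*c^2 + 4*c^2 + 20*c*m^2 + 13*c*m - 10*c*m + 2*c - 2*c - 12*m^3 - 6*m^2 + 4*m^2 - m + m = -2*c^3 + c^2*(9*m + 2) + c*(20*m^2 + 3*m) - 12*m^3 - 2*m^2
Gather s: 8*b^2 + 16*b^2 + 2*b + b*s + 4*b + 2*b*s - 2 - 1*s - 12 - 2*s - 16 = 24*b^2 + 6*b + s*(3*b - 3) - 30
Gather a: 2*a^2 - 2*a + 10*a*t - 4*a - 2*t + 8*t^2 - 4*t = 2*a^2 + a*(10*t - 6) + 8*t^2 - 6*t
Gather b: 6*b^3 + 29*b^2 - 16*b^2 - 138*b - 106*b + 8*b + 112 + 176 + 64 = 6*b^3 + 13*b^2 - 236*b + 352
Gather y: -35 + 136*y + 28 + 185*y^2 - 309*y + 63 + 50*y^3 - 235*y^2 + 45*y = 50*y^3 - 50*y^2 - 128*y + 56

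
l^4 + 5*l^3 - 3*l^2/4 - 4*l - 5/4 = (l - 1)*(l + 1/2)^2*(l + 5)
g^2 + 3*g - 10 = (g - 2)*(g + 5)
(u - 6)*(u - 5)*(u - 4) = u^3 - 15*u^2 + 74*u - 120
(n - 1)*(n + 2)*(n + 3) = n^3 + 4*n^2 + n - 6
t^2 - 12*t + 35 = (t - 7)*(t - 5)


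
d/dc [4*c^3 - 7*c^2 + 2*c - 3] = 12*c^2 - 14*c + 2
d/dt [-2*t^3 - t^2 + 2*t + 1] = -6*t^2 - 2*t + 2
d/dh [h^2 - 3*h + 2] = 2*h - 3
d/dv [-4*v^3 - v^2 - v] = -12*v^2 - 2*v - 1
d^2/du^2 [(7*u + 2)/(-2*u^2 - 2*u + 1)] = 4*(-2*(2*u + 1)^2*(7*u + 2) + 3*(7*u + 3)*(2*u^2 + 2*u - 1))/(2*u^2 + 2*u - 1)^3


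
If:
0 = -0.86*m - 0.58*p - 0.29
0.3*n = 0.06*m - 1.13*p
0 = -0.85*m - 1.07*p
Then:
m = -0.73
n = -2.32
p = 0.58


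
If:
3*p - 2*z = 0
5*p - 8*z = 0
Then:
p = 0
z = 0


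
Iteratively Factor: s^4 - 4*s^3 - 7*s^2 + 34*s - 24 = (s + 3)*(s^3 - 7*s^2 + 14*s - 8) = (s - 2)*(s + 3)*(s^2 - 5*s + 4) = (s - 2)*(s - 1)*(s + 3)*(s - 4)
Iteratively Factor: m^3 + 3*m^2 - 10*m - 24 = (m + 2)*(m^2 + m - 12) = (m + 2)*(m + 4)*(m - 3)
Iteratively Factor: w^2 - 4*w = (w - 4)*(w)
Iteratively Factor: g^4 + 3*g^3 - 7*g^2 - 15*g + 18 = (g - 2)*(g^3 + 5*g^2 + 3*g - 9) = (g - 2)*(g + 3)*(g^2 + 2*g - 3) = (g - 2)*(g + 3)^2*(g - 1)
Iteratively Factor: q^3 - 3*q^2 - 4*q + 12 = (q - 2)*(q^2 - q - 6) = (q - 2)*(q + 2)*(q - 3)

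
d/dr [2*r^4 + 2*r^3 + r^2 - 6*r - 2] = 8*r^3 + 6*r^2 + 2*r - 6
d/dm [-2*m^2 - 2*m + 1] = -4*m - 2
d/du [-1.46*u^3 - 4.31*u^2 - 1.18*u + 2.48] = -4.38*u^2 - 8.62*u - 1.18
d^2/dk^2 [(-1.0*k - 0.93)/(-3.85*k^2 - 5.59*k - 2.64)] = ((1.0*k + 0.93)*(7.7*k + 5.59)*(15.4*k + 11.18) - (23.1*k + 18.341)*(3.85*k^2 + 5.59*k + 2.64))/(3.85*k^2 + 5.59*k + 2.64)^3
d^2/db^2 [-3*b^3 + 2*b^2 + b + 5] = 4 - 18*b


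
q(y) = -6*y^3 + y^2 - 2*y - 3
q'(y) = -18*y^2 + 2*y - 2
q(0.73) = -6.26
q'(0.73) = -10.13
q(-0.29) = -2.19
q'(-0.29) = -4.09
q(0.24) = -3.51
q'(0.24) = -2.56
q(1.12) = -12.42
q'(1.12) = -22.34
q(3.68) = -295.83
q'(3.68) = -238.40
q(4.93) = -707.49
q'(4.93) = -429.63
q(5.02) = -746.88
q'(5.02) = -445.57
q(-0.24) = -2.38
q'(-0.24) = -3.52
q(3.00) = -162.00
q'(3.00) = -158.00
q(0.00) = -3.00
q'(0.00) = -2.00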